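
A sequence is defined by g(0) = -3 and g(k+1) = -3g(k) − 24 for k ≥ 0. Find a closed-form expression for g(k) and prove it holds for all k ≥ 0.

Claim: g(k) = 3·(-3)^k − 6.

Base case: g(0) = -3, and 3·(-3)^0 − 6 = 3 − 6 = -3.
Assume g(j) = 3·(-3)^j − 6 for some j ≥ 0.
Then g(j+1) = -3g(j) − 24 = -3·(3·(-3)^j − 6) − 24 = -9·(-3)^j + 18 − 24 = 3·(-3)^{j+1} − 6.
Hence g(k) = 3·(-3)^k − 6 for every k ≥ 0, by induction.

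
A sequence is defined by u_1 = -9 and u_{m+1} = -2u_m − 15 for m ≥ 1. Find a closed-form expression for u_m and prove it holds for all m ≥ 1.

Claim: u_m = 2·(-2)^m − 5.

Base case: u_1 = -9, and 2·(-2)^1 − 5 = -4 − 5 = -9.
Assume u_j = 2·(-2)^j − 5 for some j ≥ 1.
Then u_{j+1} = -2u_j − 15 = -2·(2·(-2)^j − 5) − 15 = -4·(-2)^j + 10 − 15 = 2·(-2)^{j+1} − 5.
This completes the inductive step, so u_m = 2·(-2)^m − 5 for all m ≥ 1.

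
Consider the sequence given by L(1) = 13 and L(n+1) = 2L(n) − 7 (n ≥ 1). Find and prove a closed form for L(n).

Claim: L(n) = 3·2^n + 7.

Base case: L(1) = 13, and 3·2^1 + 7 = 6 + 7 = 13.
Assume L(r) = 3·2^r + 7 for some r ≥ 1.
Then L(r+1) = 2L(r) − 7 = 2·(3·2^r + 7) − 7 = 6·2^r + 14 − 7 = 3·2^{r+1} + 7.
Hence L(n) = 3·2^n + 7 for every n ≥ 1, by induction.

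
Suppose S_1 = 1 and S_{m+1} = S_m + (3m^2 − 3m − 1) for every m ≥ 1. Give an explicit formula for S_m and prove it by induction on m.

Claim: S_m = m^3 − 3m^2 + m + 2.

Base case: S_1 = 1, and 1^3 − 3·1^2 + 1 + 2 = 1.
Assume S_r = r^3 − 3r^2 + r + 2.
Then S_{r+1} = S_r + (3r^2 − 3r − 1) = (r^3 − 3r^2 + r + 2) + (3r^2 − 3r − 1) = r^3 − 2r + 1,
and (r+1)^3 − 3·(r+1)^2 + (r+1) + 2 = r^3 − 2r + 1.
This completes the inductive step, so S_m = m^3 − 3m^2 + m + 2 for all m ≥ 1.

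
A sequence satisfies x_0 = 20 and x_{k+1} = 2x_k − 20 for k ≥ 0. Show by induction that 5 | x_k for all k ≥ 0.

Base case: x_0 = 20 = 5·4, so 5 | x_0.
Assume 5 | x_j, so x_j = 5t for some integer t.
Then x_{j+1} = 2x_j − 20 = 2·(5t) − 20 = 5(2t − 4), so 5 | x_{j+1}.
So the property holds for j+1, and by induction 5 | x_k for all k ≥ 0.

5 | x_k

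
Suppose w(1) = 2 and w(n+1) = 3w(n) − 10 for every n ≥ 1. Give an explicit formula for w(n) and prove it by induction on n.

Claim: w(n) = -3^n + 5.

Base case: w(1) = 2, and -3^1 + 5 = -3 + 5 = 2.
Assume w(m) = -3^m + 5 for some m ≥ 1.
Then w(m+1) = 3w(m) − 10 = 3·(-3^m + 5) − 10 = -3^{m+1} + 15 − 10 = -3^{m+1} + 5.
Hence w(n) = -3^n + 5 for every n ≥ 1, by induction.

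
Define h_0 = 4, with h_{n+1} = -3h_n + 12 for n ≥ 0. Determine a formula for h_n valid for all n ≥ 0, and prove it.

Claim: h_n = (-3)^n + 3.

Base case: h_0 = 4, and (-3)^0 + 3 = 1 + 3 = 4.
Assume h_r = (-3)^r + 3 for some r ≥ 0.
Then h_{r+1} = -3h_r + 12 = -3·((-3)^r + 3) + 12 = -3·(-3)^r − 9 + 12 = (-3)^{r+1} + 3.
So the formula holds for r+1, and by induction h_n = (-3)^n + 3 for all n ≥ 0.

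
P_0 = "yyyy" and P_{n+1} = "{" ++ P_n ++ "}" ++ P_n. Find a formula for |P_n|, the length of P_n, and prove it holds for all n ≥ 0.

Claim: |P_n| = 6·2^n − 2.

Base case: |P_0| = 4, and 6·2^0 − 2 = 4.
Assume |P_m| = 6·2^m − 2.
Then |P_{m+1}| = 1 + |P_m| + 1 + |P_m| = 2|P_m| + 2 = 2(6·2^m − 2) + 2 = 6·2^{m+1} − 4 + 2 = 6·2^{m+1} − 2.
This completes the inductive step, so |P_n| = 6·2^n − 2 for all n ≥ 0.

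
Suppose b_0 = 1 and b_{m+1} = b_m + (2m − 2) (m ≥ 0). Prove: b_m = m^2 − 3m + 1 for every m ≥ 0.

Base case: b_0 = 1, and 0^2 − 3·0 + 1 = 1.
Assume b_k = k^2 − 3k + 1.
Then b_{k+1} = b_k + (2k − 2) = (k^2 − 3k + 1) + (2k − 2) = k^2 − k − 1,
and (k+1)^2 − 3·(k+1) + 1 = k^2 − k − 1.
This completes the inductive step, so b_m = m^2 − 3m + 1 for all m ≥ 0.

b_m = m^2 − 3m + 1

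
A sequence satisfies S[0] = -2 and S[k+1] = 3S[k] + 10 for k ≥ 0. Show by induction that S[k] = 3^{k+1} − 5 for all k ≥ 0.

Base case: S[0] = -2, and 3^{0+1} − 5 = 3 − 5 = -2.
Assume S[j] = 3^{j+1} − 5 for some j ≥ 0.
Then S[j+1] = 3S[j] + 10 = 3·(3^{j+1} − 5) + 10 = 3^{j+2} − 15 + 10 = 3^{j+2} − 5.
This completes the inductive step, so S[k] = 3^{k+1} − 5 for all k ≥ 0.

S[k] = 3^{k+1} − 5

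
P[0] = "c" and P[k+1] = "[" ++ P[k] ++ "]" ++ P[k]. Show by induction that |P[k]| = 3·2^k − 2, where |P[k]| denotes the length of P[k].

Base case: |P[0]| = 1, and 3·2^0 − 2 = 1.
Assume |P[r]| = 3·2^r − 2.
Then |P[r+1]| = 1 + |P[r]| + 1 + |P[r]| = 2|P[r]| + 2 = 2(3·2^r − 2) + 2 = 3·2^{r+1} − 4 + 2 = 3·2^{r+1} − 2.
By induction, |P[k]| = 3·2^k − 2 for all k ≥ 0.

|P[k]| = 3·2^k − 2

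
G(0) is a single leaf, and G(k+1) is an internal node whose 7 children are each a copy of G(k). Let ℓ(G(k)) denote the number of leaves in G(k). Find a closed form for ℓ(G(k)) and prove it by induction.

Claim: ℓ(G(k)) = 7^k.

Base case: ℓ(G(0)) = 1, and 7^0 = 1.
Assume ℓ(G(m)) = 7^m.
Then ℓ(G(m+1)) = 7·ℓ(G(m)) = 7·7^m = 7^{m+1}.
By induction, ℓ(G(k)) = 7^k for all k ≥ 0.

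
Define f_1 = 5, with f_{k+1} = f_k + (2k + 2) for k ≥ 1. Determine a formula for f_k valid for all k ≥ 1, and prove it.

Claim: f_k = k^2 + k + 3.

Base case: f_1 = 5, and 1^2 + 1 + 3 = 5.
Assume f_m = m^2 + m + 3.
Then f_{m+1} = f_m + (2m + 2) = (m^2 + m + 3) + (2m + 2) = m^2 + 3m + 5,
and (m+1)^2 + (m+1) + 3 = m^2 + 3m + 5.
This completes the inductive step, so f_k = k^2 + k + 3 for all k ≥ 1.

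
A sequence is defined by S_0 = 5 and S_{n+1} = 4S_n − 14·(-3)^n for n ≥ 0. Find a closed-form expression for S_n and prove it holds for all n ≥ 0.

Claim: S_n = 3·4^n + 2·(-3)^n.

Base case: S_0 = 5, and 3·4^0 + 2·(-3)^0 = 3 + 2 = 5.
Assume S_r = 3·4^r + 2·(-3)^r for some r ≥ 0.
Then S_{r+1} = 4S_r − 14·(-3)^r = 4·(3·4^r + 2·(-3)^r) − 14·(-3)^r = 3·4^{r+1} + 8·(-3)^r − 14·(-3)^r = 3·4^{r+1} − 6·(-3)^r = 3·4^{r+1} + 2·(-3)^{r+1}.
This completes the inductive step, so S_n = 3·4^n + 2·(-3)^n for all n ≥ 0.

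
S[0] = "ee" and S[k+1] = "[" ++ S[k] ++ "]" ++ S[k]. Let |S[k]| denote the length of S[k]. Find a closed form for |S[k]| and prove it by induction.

Claim: |S[k]| = 2^{k+2} − 2.

Base case: |S[0]| = 2, and 2^{0+2} − 2 = 2.
Assume |S[j]| = 2^{j+2} − 2.
Then |S[j+1]| = 1 + |S[j]| + 1 + |S[j]| = 2|S[j]| + 2 = 2(2^{j+2} − 2) + 2 = 2^{j+3} − 4 + 2 = 2^{j+3} − 2.
So the formula holds for j+1, and by induction |S[k]| = 2^{k+2} − 2 for all k ≥ 0.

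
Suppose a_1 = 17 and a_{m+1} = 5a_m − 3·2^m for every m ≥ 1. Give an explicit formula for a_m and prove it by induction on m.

Claim: a_m = 3·5^m + 2^m.

Base case: a_1 = 17, and 3·5^1 + 2^1 = 15 + 2 = 17.
Assume a_k = 3·5^k + 2^k for some k ≥ 1.
Then a_{k+1} = 5a_k − 3·2^k = 5·(3·5^k + 2^k) − 3·2^k = 3·5^{k+1} + 5·2^k − 3·2^k = 3·5^{k+1} + 2·2^k = 3·5^{k+1} + 2^{k+1}.
So the formula holds for k+1, and by induction a_m = 3·5^m + 2^m for all m ≥ 1.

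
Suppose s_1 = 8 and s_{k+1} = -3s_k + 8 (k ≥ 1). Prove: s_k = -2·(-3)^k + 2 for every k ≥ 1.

Base case: s_1 = 8, and -2·(-3)^1 + 2 = 6 + 2 = 8.
Assume s_m = -2·(-3)^m + 2 for some m ≥ 1.
Then s_{m+1} = -3s_m + 8 = -3·(-2·(-3)^m + 2) + 8 = 6·(-3)^m − 6 + 8 = -2·(-3)^{m+1} + 2.
So the formula holds for m+1, and by induction s_k = -2·(-3)^k + 2 for all k ≥ 1.

s_k = -2·(-3)^k + 2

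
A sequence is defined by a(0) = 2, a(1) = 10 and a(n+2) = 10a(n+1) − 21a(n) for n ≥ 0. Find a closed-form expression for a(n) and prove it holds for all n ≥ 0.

Claim: a(n) = 3^n + 7^n.

Base cases: a(0) = 2 and 3^0 + 7^0 = 2; a(1) = 10 and 3^1 + 7^1 = 10.
Assume a(i) = 3^i + 7^i for all 0 ≤ i ≤ j, where j ≥ 1.
Then a(j+1) = 10a(j) − 21a(j−1) = 10·(3^j + 7^j) − 21·(3^{j−1} + 7^{j−1}) = (10·3 − 21)3^{j−1} + (10·7 − 21)7^{j−1} = 9·3^{j−1} + 49·7^{j−1} = 3^{j+1} + 7^{j+1}.
So the formula holds for j+1, and by strong induction a(n) = 3^n + 7^n for all n ≥ 0.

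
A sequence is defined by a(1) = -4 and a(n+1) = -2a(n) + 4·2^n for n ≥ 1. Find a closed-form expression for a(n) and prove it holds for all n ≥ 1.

Claim: a(n) = 3·(-2)^n + 2^n.

Base case: a(1) = -4, and 3·(-2)^1 + 2^1 = -6 + 2 = -4.
Assume a(j) = 3·(-2)^j + 2^j for some j ≥ 1.
Then a(j+1) = -2a(j) + 4·2^j = -2·(3·(-2)^j + 2^j) + 4·2^j = 3·(-2)^{j+1} − 2·2^j + 4·2^j = 3·(-2)^{j+1} + 2·2^j = 3·(-2)^{j+1} + 2^{j+1}.
This completes the inductive step, so a(n) = 3·(-2)^n + 2^n for all n ≥ 1.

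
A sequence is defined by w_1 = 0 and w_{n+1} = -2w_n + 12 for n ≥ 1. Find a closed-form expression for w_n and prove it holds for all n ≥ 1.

Claim: w_n = 2·(-2)^n + 4.

Base case: w_1 = 0, and 2·(-2)^1 + 4 = -4 + 4 = 0.
Assume w_k = 2·(-2)^k + 4 for some k ≥ 1.
Then w_{k+1} = -2w_k + 12 = -2·(2·(-2)^k + 4) + 12 = -4·(-2)^k − 8 + 12 = 2·(-2)^{k+1} + 4.
By induction, w_n = 2·(-2)^n + 4 for all n ≥ 1.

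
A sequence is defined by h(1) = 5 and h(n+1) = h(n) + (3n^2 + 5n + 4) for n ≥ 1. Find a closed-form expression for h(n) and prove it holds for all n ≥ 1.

Claim: h(n) = n^3 + n^2 + 2n + 1.

Base case: h(1) = 5, and 1^3 + 1^2 + 2·1 + 1 = 5.
Assume h(m) = m^3 + m^2 + 2m + 1.
Then h(m+1) = h(m) + (3m^2 + 5m + 4) = (m^3 + m^2 + 2m + 1) + (3m^2 + 5m + 4) = m^3 + 4m^2 + 7m + 5,
and (m+1)^3 + (m+1)^2 + 2·(m+1) + 1 = m^3 + 4m^2 + 7m + 5.
Hence h(n) = n^3 + n^2 + 2n + 1 for every n ≥ 1, by induction.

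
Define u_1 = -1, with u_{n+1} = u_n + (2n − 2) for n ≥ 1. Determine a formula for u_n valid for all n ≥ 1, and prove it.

Claim: u_n = n^2 − 3n + 1.

Base case: u_1 = -1, and 1^2 − 3·1 + 1 = -1.
Assume u_k = k^2 − 3k + 1.
Then u_{k+1} = u_k + (2k − 2) = (k^2 − 3k + 1) + (2k − 2) = k^2 − k − 1,
and (k+1)^2 − 3·(k+1) + 1 = k^2 − k − 1.
Hence u_n = n^2 − 3n + 1 for every n ≥ 1, by induction.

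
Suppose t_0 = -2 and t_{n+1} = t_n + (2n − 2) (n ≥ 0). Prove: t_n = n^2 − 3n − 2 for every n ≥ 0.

Base case: t_0 = -2, and 0^2 − 3·0 − 2 = -2.
Assume t_k = k^2 − 3k − 2.
Then t_{k+1} = t_k + (2k − 2) = (k^2 − 3k − 2) + (2k − 2) = k^2 − k − 4,
and (k+1)^2 − 3·(k+1) − 2 = k^2 − k − 4.
By induction, t_n = n^2 − 3n − 2 for all n ≥ 0.

t_n = n^2 − 3n − 2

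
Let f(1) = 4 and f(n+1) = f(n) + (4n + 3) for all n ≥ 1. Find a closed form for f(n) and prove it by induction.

Claim: f(n) = 2n^2 + n + 1.

Base case: f(1) = 4, and 2·1^2 + 1 + 1 = 4.
Assume f(j) = 2j^2 + j + 1.
Then f(j+1) = f(j) + (4j + 3) = (2j^2 + j + 1) + (4j + 3) = 2j^2 + 5j + 4,
and 2·(j+1)^2 + (j+1) + 1 = 2j^2 + 5j + 4.
This completes the inductive step, so f(n) = 2n^2 + n + 1 for all n ≥ 1.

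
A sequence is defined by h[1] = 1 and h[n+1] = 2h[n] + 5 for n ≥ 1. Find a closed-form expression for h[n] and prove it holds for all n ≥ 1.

Claim: h[n] = 3·2^n − 5.

Base case: h[1] = 1, and 3·2^1 − 5 = 6 − 5 = 1.
Assume h[j] = 3·2^j − 5 for some j ≥ 1.
Then h[j+1] = 2h[j] + 5 = 2·(3·2^j − 5) + 5 = 6·2^j − 10 + 5 = 3·2^{j+1} − 5.
So the formula holds for j+1, and by induction h[n] = 3·2^n − 5 for all n ≥ 1.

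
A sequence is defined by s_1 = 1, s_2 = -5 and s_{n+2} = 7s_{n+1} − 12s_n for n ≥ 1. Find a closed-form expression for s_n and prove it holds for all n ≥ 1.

Claim: s_n = 3·3^n − 2·4^n.

Base cases: s_1 = 1 and 3·3^1 − 2·4^1 = 1; s_2 = -5 and 3·3^2 − 2·4^2 = -5.
Assume s_j = 3·3^j − 2·4^j for all 1 ≤ j ≤ r, where r ≥ 2.
Then s_{r+1} = 7s_r − 12s_{r−1} = 7·(3·3^r − 2·4^r) − 12·(3·3^{r−1} − 2·4^{r−1}) = 3·(7·3 − 12)3^{r−1} − 2·(7·4 − 12)4^{r−1} = 27·3^{r−1} − 32·4^{r−1} = 3·3^{r+1} − 2·4^{r+1}.
So the formula holds for r+1, and by strong induction s_n = 3·3^n − 2·4^n for all n ≥ 1.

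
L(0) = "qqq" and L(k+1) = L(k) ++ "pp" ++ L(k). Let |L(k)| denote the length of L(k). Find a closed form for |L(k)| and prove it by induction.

Claim: |L(k)| = 5·2^k − 2.

Base case: |L(0)| = 3, and 5·2^0 − 2 = 3.
Assume |L(j)| = 5·2^j − 2.
Then |L(j+1)| = |L(j)| + 2 + |L(j)| = 2|L(j)| + 2 = 2(5·2^j − 2) + 2 = 5·2^{j+1} − 4 + 2 = 5·2^{j+1} − 2.
This completes the inductive step, so |L(k)| = 5·2^k − 2 for all k ≥ 0.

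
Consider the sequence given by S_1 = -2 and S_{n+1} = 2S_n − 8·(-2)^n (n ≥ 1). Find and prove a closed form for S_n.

Claim: S_n = 2^n + 2·(-2)^n.

Base case: S_1 = -2, and 2^1 + 2·(-2)^1 = 2 − 4 = -2.
Assume S_j = 2^j + 2·(-2)^j for some j ≥ 1.
Then S_{j+1} = 2S_j − 8·(-2)^j = 2·(2^j + 2·(-2)^j) − 8·(-2)^j = 2^{j+1} + 4·(-2)^j − 8·(-2)^j = 2^{j+1} − 4·(-2)^j = 2^{j+1} + 2·(-2)^{j+1}.
Hence S_n = 2^n + 2·(-2)^n for every n ≥ 1, by induction.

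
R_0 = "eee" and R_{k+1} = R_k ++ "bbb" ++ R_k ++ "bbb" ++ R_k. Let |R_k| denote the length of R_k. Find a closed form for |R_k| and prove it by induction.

Claim: |R_k| = 6·3^k − 3.

Base case: |R_0| = 3, and 6·3^0 − 3 = 3.
Assume |R_r| = 6·3^r − 3.
Then |R_{r+1}| = 3|R_r| + 6 = 3(6·3^r − 3) + 6 = 6·3^{r+1} − 9 + 6 = 6·3^{r+1} − 3.
Hence |R_k| = 6·3^k − 3 for every k ≥ 0, by induction.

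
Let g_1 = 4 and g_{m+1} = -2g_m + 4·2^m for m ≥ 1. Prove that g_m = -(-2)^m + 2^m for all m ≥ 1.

Base case: g_1 = 4, and -(-2)^1 + 2^1 = 2 + 2 = 4.
Assume g_r = -(-2)^r + 2^r for some r ≥ 1.
Then g_{r+1} = -2g_r + 4·2^r = -2·(-(-2)^r + 2^r) + 4·2^r = -(-2)^{r+1} − 2·2^r + 4·2^r = -(-2)^{r+1} + 2·2^r = -(-2)^{r+1} + 2^{r+1}.
So the formula holds for r+1, and by induction g_m = -(-2)^m + 2^m for all m ≥ 1.

g_m = -(-2)^m + 2^m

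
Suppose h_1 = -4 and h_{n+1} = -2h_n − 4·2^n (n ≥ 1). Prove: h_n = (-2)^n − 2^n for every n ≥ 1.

Base case: h_1 = -4, and (-2)^1 − 2^1 = -2 − 2 = -4.
Assume h_j = (-2)^j − 2^j for some j ≥ 1.
Then h_{j+1} = -2h_j − 4·2^j = -2·((-2)^j − 2^j) − 4·2^j = (-2)^{j+1} + 2·2^j − 4·2^j = (-2)^{j+1} − 2·2^j = (-2)^{j+1} − 2^{j+1}.
So the formula holds for j+1, and by induction h_n = (-2)^n − 2^n for all n ≥ 1.

h_n = (-2)^n − 2^n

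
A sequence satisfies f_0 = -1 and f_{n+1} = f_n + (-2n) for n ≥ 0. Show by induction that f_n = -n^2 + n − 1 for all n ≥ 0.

Base case: f_0 = -1, and -0^2 + 0 − 1 = -1.
Assume f_m = -m^2 + m − 1.
Then f_{m+1} = f_m + (-2m) = (-m^2 + m − 1) + (-2m) = -m^2 − m − 1,
and -(m+1)^2 + (m+1) − 1 = -m^2 − m − 1.
By induction, f_n = -n^2 + n − 1 for all n ≥ 0.

f_n = -n^2 + n − 1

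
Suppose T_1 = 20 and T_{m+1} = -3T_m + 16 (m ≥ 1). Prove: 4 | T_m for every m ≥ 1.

Base case: T_1 = 20 = 4·5, so 4 | T_1.
Assume 4 | T_k, so T_k = 4t for some integer t.
Then T_{k+1} = -3T_k + 16 = -3·(4t) + 16 = 4(-3t + 4), so 4 | T_{k+1}.
So the property holds for k+1, and by induction 4 | T_m for all m ≥ 1.

4 | T_m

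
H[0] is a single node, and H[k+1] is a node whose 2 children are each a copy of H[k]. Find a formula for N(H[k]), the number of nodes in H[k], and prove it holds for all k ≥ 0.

Claim: N(H[k]) = 2^{k+1} − 1.

Base case: N(H[0]) = 1, and 2^{0+1} − 1 = 1.
Assume N(H[m]) = 2^{m+1} − 1.
Then N(H[m+1]) = 1 + 2N(H[m]) = 1 + 2(2^{m+1} − 1) = 2^{m+2} − 2 + 1 = 2^{m+2} − 1.
By induction, N(H[k]) = 2^{k+1} − 1 for all k ≥ 0.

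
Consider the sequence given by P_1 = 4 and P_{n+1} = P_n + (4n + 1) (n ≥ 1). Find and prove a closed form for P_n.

Claim: P_n = 2n^2 − n + 3.

Base case: P_1 = 4, and 2·1^2 − 1 + 3 = 4.
Assume P_k = 2k^2 − k + 3.
Then P_{k+1} = P_k + (4k + 1) = (2k^2 − k + 3) + (4k + 1) = 2k^2 + 3k + 4,
and 2·(k+1)^2 − (k+1) + 3 = 2k^2 + 3k + 4.
Hence P_n = 2n^2 − n + 3 for every n ≥ 1, by induction.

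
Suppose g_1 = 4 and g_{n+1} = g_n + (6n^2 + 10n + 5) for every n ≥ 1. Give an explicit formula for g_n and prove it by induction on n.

Claim: g_n = 2n^3 + 2n^2 + n − 1.

Base case: g_1 = 4, and 2·1^3 + 2·1^2 + 1 − 1 = 4.
Assume g_k = 2k^3 + 2k^2 + k − 1.
Then g_{k+1} = g_k + (6k^2 + 10k + 5) = (2k^3 + 2k^2 + k − 1) + (6k^2 + 10k + 5) = 2k^3 + 8k^2 + 11k + 4,
and 2·(k+1)^3 + 2·(k+1)^2 + (k+1) − 1 = 2k^3 + 8k^2 + 11k + 4.
Hence g_n = 2n^3 + 2n^2 + n − 1 for every n ≥ 1, by induction.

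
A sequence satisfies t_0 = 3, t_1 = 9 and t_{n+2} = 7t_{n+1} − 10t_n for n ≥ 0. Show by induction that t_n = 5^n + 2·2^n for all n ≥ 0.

Base cases: t_0 = 3 and 5^0 + 2·2^0 = 3; t_1 = 9 and 5^1 + 2·2^1 = 9.
Assume t_i = 5^i + 2·2^i for all 0 ≤ i ≤ j, where j ≥ 1.
Then t_{j+1} = 7t_j − 10t_{j−1} = 7·(5^j + 2·2^j) − 10·(5^{j−1} + 2·2^{j−1}) = (7·5 − 10)5^{j−1} + 2·(7·2 − 10)2^{j−1} = 25·5^{j−1} + 8·2^{j−1} = 5^{j+1} + 2·2^{j+1}.
This completes the inductive step, so t_n = 5^n + 2·2^n for all n ≥ 0.

t_n = 5^n + 2·2^n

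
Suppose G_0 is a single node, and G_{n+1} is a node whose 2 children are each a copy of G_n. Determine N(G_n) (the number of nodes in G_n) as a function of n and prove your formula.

Claim: N(G_n) = 2^{n+1} − 1.

Base case: N(G_0) = 1, and 2^{0+1} − 1 = 1.
Assume N(G_r) = 2^{r+1} − 1.
Then N(G_{r+1}) = 1 + 2N(G_r) = 1 + 2(2^{r+1} − 1) = 2^{r+2} − 2 + 1 = 2^{r+2} − 1.
This completes the inductive step, so N(G_n) = 2^{n+1} − 1 for all n ≥ 0.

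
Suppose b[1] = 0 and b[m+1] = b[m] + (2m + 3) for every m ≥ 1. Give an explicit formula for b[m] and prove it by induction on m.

Claim: b[m] = m^2 + 2m − 3.

Base case: b[1] = 0, and 1^2 + 2·1 − 3 = 0.
Assume b[k] = k^2 + 2k − 3.
Then b[k+1] = b[k] + (2k + 3) = (k^2 + 2k − 3) + (2k + 3) = k^2 + 4k,
and (k+1)^2 + 2·(k+1) − 3 = k^2 + 4k.
This completes the inductive step, so b[m] = m^2 + 2m − 3 for all m ≥ 1.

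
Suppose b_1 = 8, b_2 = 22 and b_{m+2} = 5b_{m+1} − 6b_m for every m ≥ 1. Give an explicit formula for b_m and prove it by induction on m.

Claim: b_m = 2^m + 2·3^m.

Base cases: b_1 = 8 and 2^1 + 2·3^1 = 8; b_2 = 22 and 2^2 + 2·3^2 = 22.
Assume b_j = 2^j + 2·3^j for all 1 ≤ j ≤ k, where k ≥ 2.
Then b_{k+1} = 5b_k − 6b_{k−1} = 5·(2^k + 2·3^k) − 6·(2^{k−1} + 2·3^{k−1}) = (5·2 − 6)2^{k−1} + 2·(5·3 − 6)3^{k−1} = 4·2^{k−1} + 18·3^{k−1} = 2^{k+1} + 2·3^{k+1}.
So the formula holds for k+1, and by strong induction b_m = 2^m + 2·3^m for all m ≥ 1.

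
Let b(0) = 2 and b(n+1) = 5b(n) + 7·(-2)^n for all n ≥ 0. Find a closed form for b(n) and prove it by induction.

Claim: b(n) = 3·5^n − (-2)^n.

Base case: b(0) = 2, and 3·5^0 − (-2)^0 = 3 − 1 = 2.
Assume b(k) = 3·5^k − (-2)^k for some k ≥ 0.
Then b(k+1) = 5b(k) + 7·(-2)^k = 5·(3·5^k − (-2)^k) + 7·(-2)^k = 3·5^{k+1} − 5·(-2)^k + 7·(-2)^k = 3·5^{k+1} + 2·(-2)^k = 3·5^{k+1} − (-2)^{k+1}.
By induction, b(n) = 3·5^n − (-2)^n for all n ≥ 0.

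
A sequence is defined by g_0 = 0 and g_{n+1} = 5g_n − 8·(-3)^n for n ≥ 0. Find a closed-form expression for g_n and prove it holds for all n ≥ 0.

Claim: g_n = -5^n + (-3)^n.

Base case: g_0 = 0, and -5^0 + (-3)^0 = -1 + 1 = 0.
Assume g_j = -5^j + (-3)^j for some j ≥ 0.
Then g_{j+1} = 5g_j − 8·(-3)^j = 5·(-5^j + (-3)^j) − 8·(-3)^j = -5^{j+1} + 5·(-3)^j − 8·(-3)^j = -5^{j+1} − 3·(-3)^j = -5^{j+1} + (-3)^{j+1}.
This completes the inductive step, so g_n = -5^n + (-3)^n for all n ≥ 0.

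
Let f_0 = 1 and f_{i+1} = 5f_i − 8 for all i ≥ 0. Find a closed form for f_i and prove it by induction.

Claim: f_i = -5^i + 2.

Base case: f_0 = 1, and -5^0 + 2 = -1 + 2 = 1.
Assume f_r = -5^r + 2 for some r ≥ 0.
Then f_{r+1} = 5f_r − 8 = 5·(-5^r + 2) − 8 = -5^{r+1} + 10 − 8 = -5^{r+1} + 2.
By induction, f_i = -5^i + 2 for all i ≥ 0.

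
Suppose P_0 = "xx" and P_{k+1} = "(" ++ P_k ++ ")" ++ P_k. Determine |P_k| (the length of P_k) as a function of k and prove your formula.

Claim: |P_k| = 2^{k+2} − 2.

Base case: |P_0| = 2, and 2^{0+2} − 2 = 2.
Assume |P_r| = 2^{r+2} − 2.
Then |P_{r+1}| = 1 + |P_r| + 1 + |P_r| = 2|P_r| + 2 = 2(2^{r+2} − 2) + 2 = 2^{r+3} − 4 + 2 = 2^{r+3} − 2.
So the formula holds for r+1, and by induction |P_k| = 2^{k+2} − 2 for all k ≥ 0.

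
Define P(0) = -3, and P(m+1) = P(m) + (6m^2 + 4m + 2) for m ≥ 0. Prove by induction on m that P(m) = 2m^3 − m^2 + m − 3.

Base case: P(0) = -3, and 2·0^3 − 0^2 + 0 − 3 = -3.
Assume P(k) = 2k^3 − k^2 + k − 3.
Then P(k+1) = P(k) + (6k^2 + 4k + 2) = (2k^3 − k^2 + k − 3) + (6k^2 + 4k + 2) = 2k^3 + 5k^2 + 5k − 1,
and 2·(k+1)^3 − (k+1)^2 + (k+1) − 3 = 2k^3 + 5k^2 + 5k − 1.
Hence P(m) = 2m^3 − m^2 + m − 3 for every m ≥ 0, by induction.

P(m) = 2m^3 − m^2 + m − 3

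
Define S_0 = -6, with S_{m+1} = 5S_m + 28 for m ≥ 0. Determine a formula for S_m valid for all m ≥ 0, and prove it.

Claim: S_m = 5^m − 7.

Base case: S_0 = -6, and 5^0 − 7 = 1 − 7 = -6.
Assume S_k = 5^k − 7 for some k ≥ 0.
Then S_{k+1} = 5S_k + 28 = 5·(5^k − 7) + 28 = 5^{k+1} − 35 + 28 = 5^{k+1} − 7.
By induction, S_m = 5^m − 7 for all m ≥ 0.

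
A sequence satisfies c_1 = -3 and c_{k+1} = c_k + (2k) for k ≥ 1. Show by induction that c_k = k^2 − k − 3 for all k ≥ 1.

Base case: c_1 = -3, and 1^2 − 1 − 3 = -3.
Assume c_r = r^2 − r − 3.
Then c_{r+1} = c_r + (2r) = (r^2 − r − 3) + (2r) = r^2 + r − 3,
and (r+1)^2 − (r+1) − 3 = r^2 + r − 3.
Hence c_k = k^2 − k − 3 for every k ≥ 1, by induction.

c_k = k^2 − k − 3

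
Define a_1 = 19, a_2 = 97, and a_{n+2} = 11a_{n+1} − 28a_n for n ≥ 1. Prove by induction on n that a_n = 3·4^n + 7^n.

Base cases: a_1 = 19 and 3·4^1 + 7^1 = 19; a_2 = 97 and 3·4^2 + 7^2 = 97.
Assume a_j = 3·4^j + 7^j for all 1 ≤ j ≤ k, where k ≥ 2.
Then a_{k+1} = 11a_k − 28a_{k−1} = 11·(3·4^k + 7^k) − 28·(3·4^{k−1} + 7^{k−1}) = 3·(11·4 − 28)4^{k−1} + (11·7 − 28)7^{k−1} = 48·4^{k−1} + 49·7^{k−1} = 3·4^{k+1} + 7^{k+1}.
Hence a_n = 3·4^n + 7^n for every n ≥ 1, by strong induction.

a_n = 3·4^n + 7^n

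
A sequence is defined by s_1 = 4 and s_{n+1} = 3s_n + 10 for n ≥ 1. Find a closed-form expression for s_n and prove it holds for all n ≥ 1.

Claim: s_n = 3^{n+1} − 5.

Base case: s_1 = 4, and 3^{1+1} − 5 = 9 − 5 = 4.
Assume s_m = 3^{m+1} − 5 for some m ≥ 1.
Then s_{m+1} = 3s_m + 10 = 3·(3^{m+1} − 5) + 10 = 3^{m+2} − 15 + 10 = 3^{m+2} − 5.
Hence s_n = 3^{n+1} − 5 for every n ≥ 1, by induction.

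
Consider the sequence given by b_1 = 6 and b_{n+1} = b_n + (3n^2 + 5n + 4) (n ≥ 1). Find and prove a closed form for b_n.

Claim: b_n = n^3 + n^2 + 2n + 2.

Base case: b_1 = 6, and 1^3 + 1^2 + 2·1 + 2 = 6.
Assume b_k = k^3 + k^2 + 2k + 2.
Then b_{k+1} = b_k + (3k^2 + 5k + 4) = (k^3 + k^2 + 2k + 2) + (3k^2 + 5k + 4) = k^3 + 4k^2 + 7k + 6,
and (k+1)^3 + (k+1)^2 + 2·(k+1) + 2 = k^3 + 4k^2 + 7k + 6.
This completes the inductive step, so b_n = n^3 + n^2 + 2n + 2 for all n ≥ 1.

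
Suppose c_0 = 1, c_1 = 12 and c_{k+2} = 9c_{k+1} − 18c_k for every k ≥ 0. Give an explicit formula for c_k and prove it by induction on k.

Claim: c_k = 3·6^k − 2·3^k.

Base cases: c_0 = 1 and 3·6^0 − 2·3^0 = 1; c_1 = 12 and 3·6^1 − 2·3^1 = 12.
Assume c_j = 3·6^j − 2·3^j for all 0 ≤ j ≤ r, where r ≥ 1.
Then c_{r+1} = 9c_r − 18c_{r−1} = 9·(3·6^r − 2·3^r) − 18·(3·6^{r−1} − 2·3^{r−1}) = 3·(9·6 − 18)6^{r−1} − 2·(9·3 − 18)3^{r−1} = 108·6^{r−1} − 18·3^{r−1} = 3·6^{r+1} − 2·3^{r+1}.
Hence c_k = 3·6^k − 2·3^k for every k ≥ 0, by strong induction.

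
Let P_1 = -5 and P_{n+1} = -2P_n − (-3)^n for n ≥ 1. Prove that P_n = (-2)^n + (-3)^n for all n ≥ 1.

Base case: P_1 = -5, and (-2)^1 + (-3)^1 = -2 − 3 = -5.
Assume P_k = (-2)^k + (-3)^k for some k ≥ 1.
Then P_{k+1} = -2P_k − (-3)^k = -2·((-2)^k + (-3)^k) − (-3)^k = (-2)^{k+1} − 2·(-3)^k − (-3)^k = (-2)^{k+1} − 3·(-3)^k = (-2)^{k+1} + (-3)^{k+1}.
This completes the inductive step, so P_n = (-2)^n + (-3)^n for all n ≥ 1.

P_n = (-2)^n + (-3)^n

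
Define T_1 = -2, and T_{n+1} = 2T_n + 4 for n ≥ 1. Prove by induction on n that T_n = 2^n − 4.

Base case: T_1 = -2, and 2^1 − 4 = 2 − 4 = -2.
Assume T_r = 2^r − 4 for some r ≥ 1.
Then T_{r+1} = 2T_r + 4 = 2·(2^r − 4) + 4 = 2^{r+1} − 8 + 4 = 2^{r+1} − 4.
So the formula holds for r+1, and by induction T_n = 2^n − 4 for all n ≥ 1.

T_n = 2^n − 4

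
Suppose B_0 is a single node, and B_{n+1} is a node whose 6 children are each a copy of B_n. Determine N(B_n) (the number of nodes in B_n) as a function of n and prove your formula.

Claim: N(B_n) = (6^{n+1} − 1)/5.

Base case: N(B_0) = 1, and (6^{0+1} − 1)/5 = 1.
Assume N(B_r) = (6^{r+1} − 1)/5.
Then N(B_{r+1}) = 1 + 6N(B_r) = 1 + 6·(6^{r+1} − 1)/5 = 1 + (6^{r+2} − 6)/5 = (5 + 6^{r+2} − 6)/5 = (6^{r+2} − 1)/5.
So the formula holds for r+1, and by induction N(B_n) = (6^{n+1} − 1)/5 for all n ≥ 0.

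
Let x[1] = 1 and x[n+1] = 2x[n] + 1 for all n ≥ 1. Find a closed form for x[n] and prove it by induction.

Claim: x[n] = 2^n − 1.

Base case: x[1] = 1, and 2^1 − 1 = 2 − 1 = 1.
Assume x[k] = 2^k − 1 for some k ≥ 1.
Then x[k+1] = 2x[k] + 1 = 2·(2^k − 1) + 1 = 2^{k+1} − 2 + 1 = 2^{k+1} − 1.
This completes the inductive step, so x[n] = 2^n − 1 for all n ≥ 1.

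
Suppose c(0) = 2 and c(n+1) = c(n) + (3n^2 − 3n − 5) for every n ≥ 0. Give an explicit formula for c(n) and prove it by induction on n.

Claim: c(n) = n^3 − 3n^2 − 3n + 2.

Base case: c(0) = 2, and 0^3 − 3·0^2 − 3·0 + 2 = 2.
Assume c(j) = j^3 − 3j^2 − 3j + 2.
Then c(j+1) = c(j) + (3j^2 − 3j − 5) = (j^3 − 3j^2 − 3j + 2) + (3j^2 − 3j − 5) = j^3 − 6j − 3,
and (j+1)^3 − 3·(j+1)^2 − 3·(j+1) + 2 = j^3 − 6j − 3.
By induction, c(n) = n^3 − 3n^2 − 3n + 2 for all n ≥ 0.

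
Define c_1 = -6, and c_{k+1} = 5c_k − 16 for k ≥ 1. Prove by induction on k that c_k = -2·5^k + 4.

Base case: c_1 = -6, and -2·5^1 + 4 = -10 + 4 = -6.
Assume c_r = -2·5^r + 4 for some r ≥ 1.
Then c_{r+1} = 5c_r − 16 = 5·(-2·5^r + 4) − 16 = -10·5^r + 20 − 16 = -2·5^{r+1} + 4.
So the formula holds for r+1, and by induction c_k = -2·5^k + 4 for all k ≥ 1.

c_k = -2·5^k + 4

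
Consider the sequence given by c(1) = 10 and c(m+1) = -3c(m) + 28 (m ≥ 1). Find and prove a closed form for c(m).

Claim: c(m) = -(-3)^m + 7.

Base case: c(1) = 10, and -(-3)^1 + 7 = 3 + 7 = 10.
Assume c(j) = -(-3)^j + 7 for some j ≥ 1.
Then c(j+1) = -3c(j) + 28 = -3·(-(-3)^j + 7) + 28 = 3·(-3)^j − 21 + 28 = -(-3)^{j+1} + 7.
By induction, c(m) = -(-3)^m + 7 for all m ≥ 1.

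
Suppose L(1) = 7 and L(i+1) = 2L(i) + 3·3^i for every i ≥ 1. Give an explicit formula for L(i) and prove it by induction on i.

Claim: L(i) = -2^i + 3·3^i.

Base case: L(1) = 7, and -2^1 + 3·3^1 = -2 + 9 = 7.
Assume L(r) = -2^r + 3·3^r for some r ≥ 1.
Then L(r+1) = 2L(r) + 3·3^r = 2·(-2^r + 3·3^r) + 3·3^r = -2^{r+1} + 6·3^r + 3·3^r = -2^{r+1} + 9·3^r = -2^{r+1} + 3·3^{r+1}.
So the formula holds for r+1, and by induction L(i) = -2^i + 3·3^i for all i ≥ 1.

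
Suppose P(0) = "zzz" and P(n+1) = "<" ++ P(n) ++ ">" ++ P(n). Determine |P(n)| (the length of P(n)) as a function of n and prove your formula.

Claim: |P(n)| = 5·2^n − 2.

Base case: |P(0)| = 3, and 5·2^0 − 2 = 3.
Assume |P(m)| = 5·2^m − 2.
Then |P(m+1)| = 1 + |P(m)| + 1 + |P(m)| = 2|P(m)| + 2 = 2(5·2^m − 2) + 2 = 5·2^{m+1} − 4 + 2 = 5·2^{m+1} − 2.
By induction, |P(n)| = 5·2^n − 2 for all n ≥ 0.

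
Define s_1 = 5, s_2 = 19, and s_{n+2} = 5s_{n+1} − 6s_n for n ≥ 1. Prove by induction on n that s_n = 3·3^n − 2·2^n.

Base cases: s_1 = 5 and 3·3^1 − 2·2^1 = 5; s_2 = 19 and 3·3^2 − 2·2^2 = 19.
Assume s_j = 3·3^j − 2·2^j for all 1 ≤ j ≤ k, where k ≥ 2.
Then s_{k+1} = 5s_k − 6s_{k−1} = 5·(3·3^k − 2·2^k) − 6·(3·3^{k−1} − 2·2^{k−1}) = 3·(5·3 − 6)3^{k−1} − 2·(5·2 − 6)2^{k−1} = 27·3^{k−1} − 8·2^{k−1} = 3·3^{k+1} − 2·2^{k+1}.
So the formula holds for k+1, and by strong induction s_n = 3·3^n − 2·2^n for all n ≥ 1.

s_n = 3·3^n − 2·2^n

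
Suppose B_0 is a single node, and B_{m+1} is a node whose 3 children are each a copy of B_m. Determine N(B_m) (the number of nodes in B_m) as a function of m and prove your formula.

Claim: N(B_m) = (3^{m+1} − 1)/2.

Base case: N(B_0) = 1, and (3^{0+1} − 1)/2 = 1.
Assume N(B_j) = (3^{j+1} − 1)/2.
Then N(B_{j+1}) = 1 + 3N(B_j) = 1 + 3·(3^{j+1} − 1)/2 = 1 + (3^{j+2} − 3)/2 = (2 + 3^{j+2} − 3)/2 = (3^{j+2} − 1)/2.
By induction, N(B_m) = (3^{m+1} − 1)/2 for all m ≥ 0.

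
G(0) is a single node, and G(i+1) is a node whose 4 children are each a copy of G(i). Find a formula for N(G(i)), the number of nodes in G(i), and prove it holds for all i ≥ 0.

Claim: N(G(i)) = (4^{i+1} − 1)/3.

Base case: N(G(0)) = 1, and (4^{0+1} − 1)/3 = 1.
Assume N(G(k)) = (4^{k+1} − 1)/3.
Then N(G(k+1)) = 1 + 4N(G(k)) = 1 + 4·(4^{k+1} − 1)/3 = 1 + (4^{k+2} − 4)/3 = (3 + 4^{k+2} − 4)/3 = (4^{k+2} − 1)/3.
Hence N(G(i)) = (4^{i+1} − 1)/3 for every i ≥ 0, by induction.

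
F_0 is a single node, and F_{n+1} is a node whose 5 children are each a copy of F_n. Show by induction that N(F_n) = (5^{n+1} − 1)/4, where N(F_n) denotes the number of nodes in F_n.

Base case: N(F_0) = 1, and (5^{0+1} − 1)/4 = 1.
Assume N(F_j) = (5^{j+1} − 1)/4.
Then N(F_{j+1}) = 1 + 5N(F_j) = 1 + 5·(5^{j+1} − 1)/4 = 1 + (5^{j+2} − 5)/4 = (4 + 5^{j+2} − 5)/4 = (5^{j+2} − 1)/4.
By induction, N(F_n) = (5^{n+1} − 1)/4 for all n ≥ 0.

N(F_n) = (5^{n+1} − 1)/4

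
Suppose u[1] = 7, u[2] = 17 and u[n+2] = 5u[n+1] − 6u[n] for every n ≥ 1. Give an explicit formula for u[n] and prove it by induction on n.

Claim: u[n] = 2·2^n + 3^n.

Base cases: u[1] = 7 and 2·2^1 + 3^1 = 7; u[2] = 17 and 2·2^2 + 3^2 = 17.
Assume u[i] = 2·2^i + 3^i for all 1 ≤ i ≤ j, where j ≥ 2.
Then u[j+1] = 5u[j] − 6u[j−1] = 5·(2·2^j + 3^j) − 6·(2·2^{j−1} + 3^{j−1}) = 2·(5·2 − 6)2^{j−1} + (5·3 − 6)3^{j−1} = 8·2^{j−1} + 9·3^{j−1} = 2·2^{j+1} + 3^{j+1}.
Hence u[n] = 2·2^n + 3^n for every n ≥ 1, by strong induction.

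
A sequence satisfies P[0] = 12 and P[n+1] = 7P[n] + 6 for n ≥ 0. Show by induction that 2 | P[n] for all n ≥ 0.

Base case: P[0] = 12 = 2·6, so 2 | P[0].
Assume 2 | P[j], so P[j] = 2t for some integer t.
Then P[j+1] = 7P[j] + 6 = 7·(2t) + 6 = 2(7t + 3), so 2 | P[j+1].
So the property holds for j+1, and by induction 2 | P[n] for all n ≥ 0.

2 | P[n]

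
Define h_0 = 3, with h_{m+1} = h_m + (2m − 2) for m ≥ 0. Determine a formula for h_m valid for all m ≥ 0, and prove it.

Claim: h_m = m^2 − 3m + 3.

Base case: h_0 = 3, and 0^2 − 3·0 + 3 = 3.
Assume h_k = k^2 − 3k + 3.
Then h_{k+1} = h_k + (2k − 2) = (k^2 − 3k + 3) + (2k − 2) = k^2 − k + 1,
and (k+1)^2 − 3·(k+1) + 3 = k^2 − k + 1.
By induction, h_m = m^2 − 3m + 3 for all m ≥ 0.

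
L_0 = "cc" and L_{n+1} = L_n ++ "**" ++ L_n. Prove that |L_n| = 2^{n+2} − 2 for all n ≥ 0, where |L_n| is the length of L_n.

Base case: |L_0| = 2, and 2^{0+2} − 2 = 2.
Assume |L_j| = 2^{j+2} − 2.
Then |L_{j+1}| = |L_j| + 2 + |L_j| = 2|L_j| + 2 = 2(2^{j+2} − 2) + 2 = 2^{j+3} − 4 + 2 = 2^{j+3} − 2.
This completes the inductive step, so |L_n| = 2^{n+2} − 2 for all n ≥ 0.

|L_n| = 2^{n+2} − 2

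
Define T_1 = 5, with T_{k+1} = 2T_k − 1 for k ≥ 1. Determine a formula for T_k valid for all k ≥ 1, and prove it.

Claim: T_k = 2^{k+1} + 1.

Base case: T_1 = 5, and 2^{1+1} + 1 = 4 + 1 = 5.
Assume T_j = 2^{j+1} + 1 for some j ≥ 1.
Then T_{j+1} = 2T_j − 1 = 2·(2^{j+1} + 1) − 1 = 2^{j+2} + 2 − 1 = 2^{j+2} + 1.
So the formula holds for j+1, and by induction T_k = 2^{k+1} + 1 for all k ≥ 1.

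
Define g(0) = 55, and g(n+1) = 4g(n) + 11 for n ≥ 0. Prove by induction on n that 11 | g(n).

Base case: g(0) = 55 = 11·5, so 11 | g(0).
Assume 11 | g(r), so g(r) = 11t for some integer t.
Then g(r+1) = 4g(r) + 11 = 4·(11t) + 11 = 11(4t + 1), so 11 | g(r+1).
By induction, 11 | g(n) for all n ≥ 0.

11 | g(n)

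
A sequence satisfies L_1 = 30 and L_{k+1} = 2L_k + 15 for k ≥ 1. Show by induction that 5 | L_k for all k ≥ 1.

Base case: L_1 = 30 = 5·6, so 5 | L_1.
Assume 5 | L_j, so L_j = 5t for some integer t.
Then L_{j+1} = 2L_j + 15 = 2·(5t) + 15 = 5(2t + 3), so 5 | L_{j+1}.
By induction, 5 | L_k for all k ≥ 1.

5 | L_k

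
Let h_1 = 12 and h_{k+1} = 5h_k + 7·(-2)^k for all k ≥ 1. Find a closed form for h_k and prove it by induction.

Claim: h_k = 2·5^k − (-2)^k.

Base case: h_1 = 12, and 2·5^1 − (-2)^1 = 10 + 2 = 12.
Assume h_j = 2·5^j − (-2)^j for some j ≥ 1.
Then h_{j+1} = 5h_j + 7·(-2)^j = 5·(2·5^j − (-2)^j) + 7·(-2)^j = 2·5^{j+1} − 5·(-2)^j + 7·(-2)^j = 2·5^{j+1} + 2·(-2)^j = 2·5^{j+1} − (-2)^{j+1}.
This completes the inductive step, so h_k = 2·5^k − (-2)^k for all k ≥ 1.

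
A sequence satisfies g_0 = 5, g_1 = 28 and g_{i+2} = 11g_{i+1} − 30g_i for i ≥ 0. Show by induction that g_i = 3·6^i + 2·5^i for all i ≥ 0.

Base cases: g_0 = 5 and 3·6^0 + 2·5^0 = 5; g_1 = 28 and 3·6^1 + 2·5^1 = 28.
Assume g_j = 3·6^j + 2·5^j for all 0 ≤ j ≤ r, where r ≥ 1.
Then g_{r+1} = 11g_r − 30g_{r−1} = 11·(3·6^r + 2·5^r) − 30·(3·6^{r−1} + 2·5^{r−1}) = 3·(11·6 − 30)6^{r−1} + 2·(11·5 − 30)5^{r−1} = 108·6^{r−1} + 50·5^{r−1} = 3·6^{r+1} + 2·5^{r+1}.
Hence g_i = 3·6^i + 2·5^i for every i ≥ 0, by strong induction.

g_i = 3·6^i + 2·5^i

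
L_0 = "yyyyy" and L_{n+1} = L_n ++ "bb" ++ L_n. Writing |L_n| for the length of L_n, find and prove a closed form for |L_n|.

Claim: |L_n| = 7·2^n − 2.

Base case: |L_0| = 5, and 7·2^0 − 2 = 5.
Assume |L_r| = 7·2^r − 2.
Then |L_{r+1}| = |L_r| + 2 + |L_r| = 2|L_r| + 2 = 2(7·2^r − 2) + 2 = 7·2^{r+1} − 4 + 2 = 7·2^{r+1} − 2.
By induction, |L_n| = 7·2^n − 2 for all n ≥ 0.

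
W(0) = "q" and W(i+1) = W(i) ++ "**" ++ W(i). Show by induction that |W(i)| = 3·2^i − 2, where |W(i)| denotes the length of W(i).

Base case: |W(0)| = 1, and 3·2^0 − 2 = 1.
Assume |W(j)| = 3·2^j − 2.
Then |W(j+1)| = |W(j)| + 2 + |W(j)| = 2|W(j)| + 2 = 2(3·2^j − 2) + 2 = 3·2^{j+1} − 4 + 2 = 3·2^{j+1} − 2.
Hence |W(i)| = 3·2^i − 2 for every i ≥ 0, by induction.

|W(i)| = 3·2^i − 2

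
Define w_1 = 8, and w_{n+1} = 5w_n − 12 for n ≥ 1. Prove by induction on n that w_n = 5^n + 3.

Base case: w_1 = 8, and 5^1 + 3 = 5 + 3 = 8.
Assume w_r = 5^r + 3 for some r ≥ 1.
Then w_{r+1} = 5w_r − 12 = 5·(5^r + 3) − 12 = 5^{r+1} + 15 − 12 = 5^{r+1} + 3.
This completes the inductive step, so w_n = 5^n + 3 for all n ≥ 1.

w_n = 5^n + 3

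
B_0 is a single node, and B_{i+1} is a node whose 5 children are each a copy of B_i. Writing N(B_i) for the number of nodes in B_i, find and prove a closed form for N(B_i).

Claim: N(B_i) = (5^{i+1} − 1)/4.

Base case: N(B_0) = 1, and (5^{0+1} − 1)/4 = 1.
Assume N(B_k) = (5^{k+1} − 1)/4.
Then N(B_{k+1}) = 1 + 5N(B_k) = 1 + 5·(5^{k+1} − 1)/4 = 1 + (5^{k+2} − 5)/4 = (4 + 5^{k+2} − 5)/4 = (5^{k+2} − 1)/4.
This completes the inductive step, so N(B_i) = (5^{i+1} − 1)/4 for all i ≥ 0.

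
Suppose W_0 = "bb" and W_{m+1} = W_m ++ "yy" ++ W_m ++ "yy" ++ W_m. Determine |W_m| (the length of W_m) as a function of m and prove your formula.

Claim: |W_m| = 4·3^m − 2.

Base case: |W_0| = 2, and 4·3^0 − 2 = 2.
Assume |W_j| = 4·3^j − 2.
Then |W_{j+1}| = 3|W_j| + 4 = 3(4·3^j − 2) + 4 = 4·3^{j+1} − 6 + 4 = 4·3^{j+1} − 2.
By induction, |W_m| = 4·3^m − 2 for all m ≥ 0.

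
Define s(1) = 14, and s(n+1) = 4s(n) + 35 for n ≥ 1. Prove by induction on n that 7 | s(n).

Base case: s(1) = 14 = 7·2, so 7 | s(1).
Assume 7 | s(k), so s(k) = 7t for some integer t.
Then s(k+1) = 4s(k) + 35 = 4·(7t) + 35 = 7(4t + 5), so 7 | s(k+1).
So the property holds for k+1, and by induction 7 | s(n) for all n ≥ 1.

7 | s(n)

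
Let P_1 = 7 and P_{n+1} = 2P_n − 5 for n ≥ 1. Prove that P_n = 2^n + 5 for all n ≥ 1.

Base case: P_1 = 7, and 2^1 + 5 = 2 + 5 = 7.
Assume P_k = 2^k + 5 for some k ≥ 1.
Then P_{k+1} = 2P_k − 5 = 2·(2^k + 5) − 5 = 2^{k+1} + 10 − 5 = 2^{k+1} + 5.
This completes the inductive step, so P_n = 2^n + 5 for all n ≥ 1.

P_n = 2^n + 5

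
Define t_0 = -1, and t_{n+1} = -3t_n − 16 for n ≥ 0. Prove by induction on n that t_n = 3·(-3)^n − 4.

Base case: t_0 = -1, and 3·(-3)^0 − 4 = 3 − 4 = -1.
Assume t_m = 3·(-3)^m − 4 for some m ≥ 0.
Then t_{m+1} = -3t_m − 16 = -3·(3·(-3)^m − 4) − 16 = -9·(-3)^m + 12 − 16 = 3·(-3)^{m+1} − 4.
So the formula holds for m+1, and by induction t_n = 3·(-3)^n − 4 for all n ≥ 0.

t_n = 3·(-3)^n − 4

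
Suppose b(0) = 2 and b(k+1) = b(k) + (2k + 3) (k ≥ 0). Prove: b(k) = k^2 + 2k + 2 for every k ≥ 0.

Base case: b(0) = 2, and 0^2 + 2·0 + 2 = 2.
Assume b(m) = m^2 + 2m + 2.
Then b(m+1) = b(m) + (2m + 3) = (m^2 + 2m + 2) + (2m + 3) = m^2 + 4m + 5,
and (m+1)^2 + 2·(m+1) + 2 = m^2 + 4m + 5.
By induction, b(k) = k^2 + 2k + 2 for all k ≥ 0.

b(k) = k^2 + 2k + 2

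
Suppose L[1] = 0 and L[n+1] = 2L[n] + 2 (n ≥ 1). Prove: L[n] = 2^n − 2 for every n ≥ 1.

Base case: L[1] = 0, and 2^1 − 2 = 2 − 2 = 0.
Assume L[r] = 2^r − 2 for some r ≥ 1.
Then L[r+1] = 2L[r] + 2 = 2·(2^r − 2) + 2 = 2^{r+1} − 4 + 2 = 2^{r+1} − 2.
So the formula holds for r+1, and by induction L[n] = 2^n − 2 for all n ≥ 1.

L[n] = 2^n − 2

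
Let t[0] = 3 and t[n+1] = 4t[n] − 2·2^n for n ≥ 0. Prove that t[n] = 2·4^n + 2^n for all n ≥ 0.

Base case: t[0] = 3, and 2·4^0 + 2^0 = 2 + 1 = 3.
Assume t[r] = 2·4^r + 2^r for some r ≥ 0.
Then t[r+1] = 4t[r] − 2·2^r = 4·(2·4^r + 2^r) − 2·2^r = 2·4^{r+1} + 4·2^r − 2·2^r = 2·4^{r+1} + 2·2^r = 2·4^{r+1} + 2^{r+1}.
So the formula holds for r+1, and by induction t[n] = 2·4^n + 2^n for all n ≥ 0.

t[n] = 2·4^n + 2^n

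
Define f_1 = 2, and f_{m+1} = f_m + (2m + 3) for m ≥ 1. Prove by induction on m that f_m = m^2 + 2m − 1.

Base case: f_1 = 2, and 1^2 + 2·1 − 1 = 2.
Assume f_r = r^2 + 2r − 1.
Then f_{r+1} = f_r + (2r + 3) = (r^2 + 2r − 1) + (2r + 3) = r^2 + 4r + 2,
and (r+1)^2 + 2·(r+1) − 1 = r^2 + 4r + 2.
This completes the inductive step, so f_m = m^2 + 2m − 1 for all m ≥ 1.

f_m = m^2 + 2m − 1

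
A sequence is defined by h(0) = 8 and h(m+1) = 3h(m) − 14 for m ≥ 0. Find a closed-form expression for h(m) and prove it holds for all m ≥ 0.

Claim: h(m) = 3^m + 7.

Base case: h(0) = 8, and 3^0 + 7 = 1 + 7 = 8.
Assume h(r) = 3^r + 7 for some r ≥ 0.
Then h(r+1) = 3h(r) − 14 = 3·(3^r + 7) − 14 = 3^{r+1} + 21 − 14 = 3^{r+1} + 7.
This completes the inductive step, so h(m) = 3^m + 7 for all m ≥ 0.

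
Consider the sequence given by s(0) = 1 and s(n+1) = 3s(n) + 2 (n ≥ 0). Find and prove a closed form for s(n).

Claim: s(n) = 2·3^n − 1.

Base case: s(0) = 1, and 2·3^0 − 1 = 2 − 1 = 1.
Assume s(m) = 2·3^m − 1 for some m ≥ 0.
Then s(m+1) = 3s(m) + 2 = 3·(2·3^m − 1) + 2 = 6·3^m − 3 + 2 = 2·3^{m+1} − 1.
Hence s(n) = 2·3^n − 1 for every n ≥ 0, by induction.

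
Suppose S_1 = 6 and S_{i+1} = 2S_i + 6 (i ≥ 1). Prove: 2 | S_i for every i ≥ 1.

Base case: S_1 = 6 = 2·3, so 2 | S_1.
Assume 2 | S_m, so S_m = 2t for some integer t.
Then S_{m+1} = 2S_m + 6 = 2·(2t) + 6 = 2(2t + 3), so 2 | S_{m+1}.
Hence 2 | S_i for every i ≥ 1, by induction.

2 | S_i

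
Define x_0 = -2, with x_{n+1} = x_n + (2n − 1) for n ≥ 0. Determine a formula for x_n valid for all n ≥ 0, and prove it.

Claim: x_n = n^2 − 2n − 2.

Base case: x_0 = -2, and 0^2 − 2·0 − 2 = -2.
Assume x_j = j^2 − 2j − 2.
Then x_{j+1} = x_j + (2j − 1) = (j^2 − 2j − 2) + (2j − 1) = j^2 − 3,
and (j+1)^2 − 2·(j+1) − 2 = j^2 − 3.
Hence x_n = n^2 − 2n − 2 for every n ≥ 0, by induction.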